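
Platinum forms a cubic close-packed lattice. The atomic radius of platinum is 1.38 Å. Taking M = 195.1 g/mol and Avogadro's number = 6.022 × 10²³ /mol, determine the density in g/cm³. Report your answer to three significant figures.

In an FCC lattice, atoms touch along the face diagonal, so √2·a = 4r, giving a = 3.903 Å = 3.903 × 10^-8 cm.
With Z = 4, ρ = Z·M/(N_A·a³) = 4 × 195.1 / (6.022 × 10²³ × 5.947 × 10^-23) = 21.79 g/cm³.

21.8 g/cm³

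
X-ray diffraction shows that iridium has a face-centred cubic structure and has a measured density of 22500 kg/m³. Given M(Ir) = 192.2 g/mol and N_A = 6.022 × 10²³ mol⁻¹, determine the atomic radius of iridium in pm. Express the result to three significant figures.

136 pm

For an FCC cell (Z = 4), a³ = Z·M/(N_A·ρ) = 4 × 192.2 / (6.022 × 10²³ × 22.50) = 5.674 × 10^-23 cm³, so a = 3.843 × 10^-8 cm = 384.3 pm.
Atoms touch along the face diagonal, so √2·a = 4r, so r = 0.3536 × a = 136 pm.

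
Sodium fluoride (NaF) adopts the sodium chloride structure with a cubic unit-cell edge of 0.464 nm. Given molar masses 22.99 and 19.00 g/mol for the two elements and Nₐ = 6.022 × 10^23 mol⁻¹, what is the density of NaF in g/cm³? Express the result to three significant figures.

The sodium chloride structure contains Z = 4 formula units per cell; M(NaF) = 22.99 + 19.00 = 41.99 g/mol.
a³ = (4.640 × 10^-8 cm)³ = 9.990 × 10^-23 cm³.
ρ = 4 × 41.99 / (6.022 × 10²³ × 9.990 × 10^-23) = 2.792 g/cm³.

2.79 g/cm³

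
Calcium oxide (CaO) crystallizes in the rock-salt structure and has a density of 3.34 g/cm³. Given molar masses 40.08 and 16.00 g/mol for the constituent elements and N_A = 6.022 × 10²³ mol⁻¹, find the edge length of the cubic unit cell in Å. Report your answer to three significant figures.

4.81 Å

M(CaO) = 56.08 g/mol; Z = 4 formula units per cell.
a³ = Z·M/(N_A·ρ) = 4 × 56.08 / (6.022 × 10²³ × 3.34) = 1.115 × 10^-22 cm³, so a = 4.813 × 10^-8 cm = 4.81 Å.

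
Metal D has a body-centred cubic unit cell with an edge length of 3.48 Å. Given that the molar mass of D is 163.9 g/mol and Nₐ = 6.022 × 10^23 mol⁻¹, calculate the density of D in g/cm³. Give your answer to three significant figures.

12.9 g/cm³

A BCC unit cell contains Z = 2 atoms.
Cell volume: a³ = (3.48 Å)³ = (3.480 × 10^-8 cm)³ = 4.214 × 10^-23 cm³.
ρ = Z·M/(N_A·a³) = 2 × 163.9 / (6.022 × 10²³ × 4.214 × 10^-23) = 12.92 g/cm³.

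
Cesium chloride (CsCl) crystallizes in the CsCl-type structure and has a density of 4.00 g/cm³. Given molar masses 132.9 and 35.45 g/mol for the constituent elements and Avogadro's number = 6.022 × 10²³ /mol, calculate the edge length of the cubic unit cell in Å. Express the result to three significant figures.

M(CsCl) = 168.35 g/mol; Z = 1 formula unit per cell.
a³ = Z·M/(N_A·ρ) = 1 × 168.35 / (6.022 × 10²³ × 4.00) = 6.989 × 10^-23 cm³, so a = 4.119 × 10^-8 cm = 4.12 Å.

4.12 Å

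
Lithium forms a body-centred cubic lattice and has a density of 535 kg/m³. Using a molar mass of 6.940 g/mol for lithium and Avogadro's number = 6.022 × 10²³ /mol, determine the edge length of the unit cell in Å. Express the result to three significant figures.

With Z = 2 atoms per BCC cell, a³ = Z·M/(N_A·ρ) = 2 × 6.940 / (6.022 × 10²³ × 0.5350 g/cm³) = 4.308 × 10^-23 cm³.
a = (4.308 × 10^-23)^(1/3) = 3.506 × 10^-8 cm = 3.51 Å.

3.51 Å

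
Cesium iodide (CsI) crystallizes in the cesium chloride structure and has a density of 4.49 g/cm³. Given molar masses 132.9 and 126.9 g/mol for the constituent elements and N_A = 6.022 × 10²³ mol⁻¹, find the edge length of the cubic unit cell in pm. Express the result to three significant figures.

458 pm

M(CsI) = 259.8 g/mol; Z = 1 formula unit per cell.
a³ = Z·M/(N_A·ρ) = 1 × 259.8 / (6.022 × 10²³ × 4.49) = 9.608 × 10^-23 cm³, so a = 4.580 × 10^-8 cm = 458 pm.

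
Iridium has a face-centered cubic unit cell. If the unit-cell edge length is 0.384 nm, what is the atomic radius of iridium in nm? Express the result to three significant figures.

0.136 nm

In an FCC lattice, atoms touch along the face diagonal, so √2·a = 4r.
r = √2·a/4 = 1.4142 × 0.384 / 4 = 0.136 nm.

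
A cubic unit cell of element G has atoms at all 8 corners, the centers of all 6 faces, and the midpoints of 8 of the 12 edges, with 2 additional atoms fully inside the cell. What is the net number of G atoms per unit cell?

Corner atoms are shared by 8 cells (1/8 each), face atoms by 2 (1/2 each), edge atoms by 4 (1/4 each), interior atoms are unshared.
Net atoms = 8 × 1/8 + 6 × 1/2 + 8 × 1/4 + 2 = 1 + 3 + 2 + 2 = 8.

8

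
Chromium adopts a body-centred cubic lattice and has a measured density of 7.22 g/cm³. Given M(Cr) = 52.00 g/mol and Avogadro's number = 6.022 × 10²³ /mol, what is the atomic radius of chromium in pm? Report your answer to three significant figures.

125 pm

For a BCC cell (Z = 2), a³ = Z·M/(N_A·ρ) = 2 × 52.00 / (6.022 × 10²³ × 7.220) = 2.392 × 10^-23 cm³, so a = 2.881 × 10^-8 cm = 288.1 pm.
Atoms touch along the body diagonal, so √3·a = 4r, so r = 0.4330 × a = 125 pm.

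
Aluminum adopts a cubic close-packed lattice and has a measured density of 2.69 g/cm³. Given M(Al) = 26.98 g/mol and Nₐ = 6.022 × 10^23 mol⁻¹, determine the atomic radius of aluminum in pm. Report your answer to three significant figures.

For an FCC cell (Z = 4), a³ = Z·M/(N_A·ρ) = 4 × 26.98 / (6.022 × 10²³ × 2.690) = 6.662 × 10^-23 cm³, so a = 4.054 × 10^-8 cm = 405.4 pm.
Atoms touch along the face diagonal, so √2·a = 4r, so r = 0.3536 × a = 143 pm.

143 pm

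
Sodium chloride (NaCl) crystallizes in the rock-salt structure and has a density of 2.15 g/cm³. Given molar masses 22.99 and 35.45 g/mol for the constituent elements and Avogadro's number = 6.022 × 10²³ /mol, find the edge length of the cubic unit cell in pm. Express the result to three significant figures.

565 pm

M(NaCl) = 58.44 g/mol; Z = 4 formula units per cell.
a³ = Z·M/(N_A·ρ) = 4 × 58.44 / (6.022 × 10²³ × 2.15) = 1.805 × 10^-22 cm³, so a = 5.652 × 10^-8 cm = 565 pm.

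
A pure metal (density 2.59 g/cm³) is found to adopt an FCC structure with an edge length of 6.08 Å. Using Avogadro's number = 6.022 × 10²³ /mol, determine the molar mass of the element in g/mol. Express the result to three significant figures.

An FCC cell has Z = 4 atoms; a = 6.080 × 10^-8 cm.
M = ρ·N_A·a³/Z = 2.59 × 6.022 × 10²³ × 2.248 × 10^-22 / 4 = 87.6 g/mol.

87.6 g/mol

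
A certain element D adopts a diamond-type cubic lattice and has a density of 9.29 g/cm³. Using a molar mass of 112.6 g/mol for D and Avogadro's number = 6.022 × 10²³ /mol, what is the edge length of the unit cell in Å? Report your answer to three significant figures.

With Z = 8 atoms per diamond cubic cell, a³ = Z·M/(N_A·ρ) = 8 × 112.6 / (6.022 × 10²³ × 9.290 g/cm³) = 1.610 × 10^-22 cm³.
a = (1.610 × 10^-22)^(1/3) = 5.440 × 10^-8 cm = 5.44 Å.

5.44 Å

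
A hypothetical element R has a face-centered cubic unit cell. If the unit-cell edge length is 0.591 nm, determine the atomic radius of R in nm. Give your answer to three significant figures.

In an FCC lattice, atoms touch along the face diagonal, so √2·a = 4r.
r = √2·a/4 = 1.4142 × 0.591 / 4 = 0.209 nm.

0.209 nm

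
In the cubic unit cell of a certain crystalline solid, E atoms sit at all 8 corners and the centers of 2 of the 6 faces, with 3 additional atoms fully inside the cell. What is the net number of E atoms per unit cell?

Corner atoms are shared by 8 cells (1/8 each), face atoms by 2 (1/2 each), interior atoms are unshared.
Net atoms = 8 × 1/8 + 2 × 1/2 + 3 = 1 + 1 + 3 = 5.

5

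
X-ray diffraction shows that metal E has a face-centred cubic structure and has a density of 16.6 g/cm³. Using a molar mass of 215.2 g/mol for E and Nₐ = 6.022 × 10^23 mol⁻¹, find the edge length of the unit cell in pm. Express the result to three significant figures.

With Z = 4 atoms per FCC cell, a³ = Z·M/(N_A·ρ) = 4 × 215.2 / (6.022 × 10²³ × 16.60 g/cm³) = 8.611 × 10^-23 cm³.
a = (8.611 × 10^-23)^(1/3) = 4.416 × 10^-8 cm = 442 pm.

442 pm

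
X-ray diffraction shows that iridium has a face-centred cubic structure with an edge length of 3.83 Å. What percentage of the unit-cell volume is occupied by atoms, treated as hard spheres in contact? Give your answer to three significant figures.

In an FCC lattice atoms touch along the face diagonal, so √2·a = 4r, so r = 0.3536a = 1.354 Å.
Packing fraction = Z·(4/3)πr³ / a³ = 4 × (4/3)π × (1.354)³ / (3.83)³ = 0.7405 = 74.0%.

74.0%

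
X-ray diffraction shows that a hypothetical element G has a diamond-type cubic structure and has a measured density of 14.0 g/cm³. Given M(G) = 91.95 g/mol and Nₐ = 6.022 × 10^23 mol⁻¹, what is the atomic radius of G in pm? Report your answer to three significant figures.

96.0 pm

For a diamond cubic cell (Z = 8), a³ = Z·M/(N_A·ρ) = 8 × 91.95 / (6.022 × 10²³ × 14.00) = 8.725 × 10^-23 cm³, so a = 4.435 × 10^-8 cm = 443.5 pm.
Nearest neighbors lie along the body diagonal with √3·a = 8r, so r = 0.2165 × a = 96.0 pm.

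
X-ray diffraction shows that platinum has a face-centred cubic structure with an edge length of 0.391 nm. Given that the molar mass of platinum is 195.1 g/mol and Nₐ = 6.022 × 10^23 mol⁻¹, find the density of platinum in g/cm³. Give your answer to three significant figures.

An FCC unit cell contains Z = 4 atoms.
Cell volume: a³ = (0.391 nm)³ = (3.910 × 10^-8 cm)³ = 5.978 × 10^-23 cm³.
ρ = Z·M/(N_A·a³) = 4 × 195.1 / (6.022 × 10²³ × 5.978 × 10^-23) = 21.68 g/cm³.

21.7 g/cm³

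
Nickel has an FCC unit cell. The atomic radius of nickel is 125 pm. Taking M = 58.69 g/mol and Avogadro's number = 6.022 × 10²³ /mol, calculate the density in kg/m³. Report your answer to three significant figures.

In an FCC lattice, atoms touch along the face diagonal, so √2·a = 4r, giving a = 353.6 pm = 3.536 × 10^-8 cm.
With Z = 4, ρ = Z·M/(N_A·a³) = 4 × 58.69 / (6.022 × 10²³ × 4.419 × 10^-23) = 8.821 g/cm³ = 8820 kg/m³.

8820 kg/m³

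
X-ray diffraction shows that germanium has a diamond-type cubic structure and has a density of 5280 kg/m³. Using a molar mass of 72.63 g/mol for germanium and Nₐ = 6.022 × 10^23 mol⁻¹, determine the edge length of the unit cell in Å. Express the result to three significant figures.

With Z = 8 atoms per diamond cubic cell, a³ = Z·M/(N_A·ρ) = 8 × 72.63 / (6.022 × 10²³ × 5.280 g/cm³) = 1.827 × 10^-22 cm³.
a = (1.827 × 10^-22)^(1/3) = 5.675 × 10^-8 cm = 5.67 Å.

5.67 Å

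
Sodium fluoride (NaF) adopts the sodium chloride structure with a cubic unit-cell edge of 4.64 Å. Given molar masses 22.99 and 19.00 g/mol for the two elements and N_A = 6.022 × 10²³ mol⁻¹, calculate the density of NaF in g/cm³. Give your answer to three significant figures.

The sodium chloride structure contains Z = 4 formula units per cell; M(NaF) = 22.99 + 19.00 = 41.99 g/mol.
a³ = (4.640 × 10^-8 cm)³ = 9.990 × 10^-23 cm³.
ρ = 4 × 41.99 / (6.022 × 10²³ × 9.990 × 10^-23) = 2.792 g/cm³.

2.79 g/cm³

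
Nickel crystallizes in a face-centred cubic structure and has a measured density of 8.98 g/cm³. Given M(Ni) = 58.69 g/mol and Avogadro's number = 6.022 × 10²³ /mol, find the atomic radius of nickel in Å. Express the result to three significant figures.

1.24 Å

For an FCC cell (Z = 4), a³ = Z·M/(N_A·ρ) = 4 × 58.69 / (6.022 × 10²³ × 8.980) = 4.341 × 10^-23 cm³, so a = 3.515 × 10^-8 cm = 3.515 Å.
Atoms touch along the face diagonal, so √2·a = 4r, so r = 0.3536 × a = 1.24 Å.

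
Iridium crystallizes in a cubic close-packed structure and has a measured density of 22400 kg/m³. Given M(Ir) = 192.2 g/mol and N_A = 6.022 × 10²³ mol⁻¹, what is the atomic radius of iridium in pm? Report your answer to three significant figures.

136 pm

For an FCC cell (Z = 4), a³ = Z·M/(N_A·ρ) = 4 × 192.2 / (6.022 × 10²³ × 22.40) = 5.699 × 10^-23 cm³, so a = 3.848 × 10^-8 cm = 384.8 pm.
Atoms touch along the face diagonal, so √2·a = 4r, so r = 0.3536 × a = 136 pm.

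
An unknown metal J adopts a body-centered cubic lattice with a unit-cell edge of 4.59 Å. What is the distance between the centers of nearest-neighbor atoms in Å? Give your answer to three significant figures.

In a BCC structure, atoms touch along the body diagonal, so √3·a = 4r; the nearest-neighbor distance equals 2r = 0.8660·a.
d = 0.8660 × 4.59 = 3.98 Å.

3.98 Å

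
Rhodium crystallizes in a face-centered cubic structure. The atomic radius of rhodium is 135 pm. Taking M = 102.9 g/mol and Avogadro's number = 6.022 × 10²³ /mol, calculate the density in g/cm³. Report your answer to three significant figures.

12.3 g/cm³

In an FCC lattice, atoms touch along the face diagonal, so √2·a = 4r, giving a = 381.8 pm = 3.818 × 10^-8 cm.
With Z = 4, ρ = Z·M/(N_A·a³) = 4 × 102.9 / (6.022 × 10²³ × 5.567 × 10^-23) = 12.28 g/cm³.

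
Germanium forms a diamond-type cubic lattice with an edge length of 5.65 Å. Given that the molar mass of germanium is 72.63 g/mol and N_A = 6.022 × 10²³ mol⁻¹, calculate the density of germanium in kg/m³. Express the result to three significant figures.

5350 kg/m³

A diamond cubic unit cell contains Z = 8 atoms.
Cell volume: a³ = (5.65 Å)³ = (5.650 × 10^-8 cm)³ = 1.804 × 10^-22 cm³.
ρ = Z·M/(N_A·a³) = 8 × 72.63 / (6.022 × 10²³ × 1.804 × 10^-22) = 5.350 g/cm³ = 5350 kg/m³.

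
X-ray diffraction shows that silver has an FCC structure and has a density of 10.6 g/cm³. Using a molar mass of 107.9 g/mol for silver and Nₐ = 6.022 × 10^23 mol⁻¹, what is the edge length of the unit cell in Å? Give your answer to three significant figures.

With Z = 4 atoms per FCC cell, a³ = Z·M/(N_A·ρ) = 4 × 107.9 / (6.022 × 10²³ × 10.60 g/cm³) = 6.761 × 10^-23 cm³.
a = (6.761 × 10^-23)^(1/3) = 4.074 × 10^-8 cm = 4.07 Å.

4.07 Å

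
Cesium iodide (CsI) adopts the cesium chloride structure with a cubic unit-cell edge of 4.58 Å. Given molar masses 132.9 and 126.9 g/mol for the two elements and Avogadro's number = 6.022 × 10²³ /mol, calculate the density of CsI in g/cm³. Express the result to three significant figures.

4.49 g/cm³

The cesium chloride structure contains Z = 1 formula unit per cell; M(CsI) = 132.9 + 126.9 = 259.8 g/mol.
a³ = (4.580 × 10^-8 cm)³ = 9.607 × 10^-23 cm³.
ρ = 1 × 259.8 / (6.022 × 10²³ × 9.607 × 10^-23) = 4.491 g/cm³.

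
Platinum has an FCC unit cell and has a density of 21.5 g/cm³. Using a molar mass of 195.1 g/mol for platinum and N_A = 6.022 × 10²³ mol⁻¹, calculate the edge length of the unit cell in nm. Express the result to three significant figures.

0.392 nm

With Z = 4 atoms per FCC cell, a³ = Z·M/(N_A·ρ) = 4 × 195.1 / (6.022 × 10²³ × 21.50 g/cm³) = 6.028 × 10^-23 cm³.
a = (6.028 × 10^-23)^(1/3) = 3.921 × 10^-8 cm = 0.392 nm.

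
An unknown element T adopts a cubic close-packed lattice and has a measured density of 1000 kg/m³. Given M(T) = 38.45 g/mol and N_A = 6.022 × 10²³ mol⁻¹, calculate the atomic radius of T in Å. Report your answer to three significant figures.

For an FCC cell (Z = 4), a³ = Z·M/(N_A·ρ) = 4 × 38.45 / (6.022 × 10²³ × 1.000) = 2.554 × 10^-22 cm³, so a = 6.345 × 10^-8 cm = 6.345 Å.
Atoms touch along the face diagonal, so √2·a = 4r, so r = 0.3536 × a = 2.24 Å.

2.24 Å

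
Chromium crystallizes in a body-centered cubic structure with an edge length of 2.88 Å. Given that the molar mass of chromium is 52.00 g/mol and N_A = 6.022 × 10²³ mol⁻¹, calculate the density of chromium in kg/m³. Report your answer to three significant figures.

A BCC unit cell contains Z = 2 atoms.
Cell volume: a³ = (2.88 Å)³ = (2.880 × 10^-8 cm)³ = 2.389 × 10^-23 cm³.
ρ = Z·M/(N_A·a³) = 2 × 52.00 / (6.022 × 10²³ × 2.389 × 10^-23) = 7.230 g/cm³ = 7230 kg/m³.

7230 kg/m³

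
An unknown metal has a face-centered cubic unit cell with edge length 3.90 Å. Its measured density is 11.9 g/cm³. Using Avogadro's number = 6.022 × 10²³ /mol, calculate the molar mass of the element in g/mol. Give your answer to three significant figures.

106 g/mol

An FCC cell has Z = 4 atoms; a = 3.900 × 10^-8 cm.
M = ρ·N_A·a³/Z = 11.9 × 6.022 × 10²³ × 5.932 × 10^-23 / 4 = 106 g/mol.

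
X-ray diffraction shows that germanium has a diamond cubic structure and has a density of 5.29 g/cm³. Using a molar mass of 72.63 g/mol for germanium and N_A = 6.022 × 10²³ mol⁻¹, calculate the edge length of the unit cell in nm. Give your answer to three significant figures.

0.567 nm

With Z = 8 atoms per diamond cubic cell, a³ = Z·M/(N_A·ρ) = 8 × 72.63 / (6.022 × 10²³ × 5.290 g/cm³) = 1.824 × 10^-22 cm³.
a = (1.824 × 10^-22)^(1/3) = 5.671 × 10^-8 cm = 0.567 nm.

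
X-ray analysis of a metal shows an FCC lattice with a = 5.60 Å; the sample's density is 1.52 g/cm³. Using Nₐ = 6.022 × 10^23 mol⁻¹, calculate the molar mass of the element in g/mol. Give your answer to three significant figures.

40.2 g/mol

An FCC cell has Z = 4 atoms; a = 5.600 × 10^-8 cm.
M = ρ·N_A·a³/Z = 1.52 × 6.022 × 10²³ × 1.756 × 10^-22 / 4 = 40.2 g/mol.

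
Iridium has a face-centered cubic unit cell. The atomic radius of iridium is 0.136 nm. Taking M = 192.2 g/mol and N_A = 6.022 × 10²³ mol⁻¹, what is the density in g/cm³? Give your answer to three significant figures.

In an FCC lattice, atoms touch along the face diagonal, so √2·a = 4r, giving a = 0.3847 nm = 3.847 × 10^-8 cm.
With Z = 4, ρ = Z·M/(N_A·a³) = 4 × 192.2 / (6.022 × 10²³ × 5.692 × 10^-23) = 22.43 g/cm³.

22.4 g/cm³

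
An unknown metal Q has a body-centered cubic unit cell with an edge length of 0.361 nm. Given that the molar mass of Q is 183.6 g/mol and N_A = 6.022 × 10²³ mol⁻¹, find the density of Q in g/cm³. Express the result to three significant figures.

A BCC unit cell contains Z = 2 atoms.
Cell volume: a³ = (0.361 nm)³ = (3.610 × 10^-8 cm)³ = 4.705 × 10^-23 cm³.
ρ = Z·M/(N_A·a³) = 2 × 183.6 / (6.022 × 10²³ × 4.705 × 10^-23) = 12.96 g/cm³.

13.0 g/cm³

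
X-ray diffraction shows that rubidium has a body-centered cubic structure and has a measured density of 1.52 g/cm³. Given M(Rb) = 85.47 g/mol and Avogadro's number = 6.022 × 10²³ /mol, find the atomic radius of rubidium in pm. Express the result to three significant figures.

For a BCC cell (Z = 2), a³ = Z·M/(N_A·ρ) = 2 × 85.47 / (6.022 × 10²³ × 1.520) = 1.867 × 10^-22 cm³, so a = 5.716 × 10^-8 cm = 571.6 pm.
Atoms touch along the body diagonal, so √3·a = 4r, so r = 0.4330 × a = 248 pm.

248 pm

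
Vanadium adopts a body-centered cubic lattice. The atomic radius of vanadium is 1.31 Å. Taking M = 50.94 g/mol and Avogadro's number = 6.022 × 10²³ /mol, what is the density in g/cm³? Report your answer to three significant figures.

In a BCC lattice, atoms touch along the body diagonal, so √3·a = 4r, giving a = 3.025 Å = 3.025 × 10^-8 cm.
With Z = 2, ρ = Z·M/(N_A·a³) = 2 × 50.94 / (6.022 × 10²³ × 2.769 × 10^-23) = 6.110 g/cm³.

6.11 g/cm³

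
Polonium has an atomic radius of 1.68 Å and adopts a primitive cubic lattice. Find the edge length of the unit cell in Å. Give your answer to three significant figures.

In a simple cubic lattice, atoms touch along the cell edge, so a = 2r.
a = 2r = 2 × 1.68 = 3.36 Å.

3.36 Å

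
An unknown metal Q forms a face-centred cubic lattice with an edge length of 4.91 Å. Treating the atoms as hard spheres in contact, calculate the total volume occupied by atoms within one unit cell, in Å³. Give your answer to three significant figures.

87.7 Å³

In an FCC lattice atoms touch along the face diagonal, so √2·a = 4r, so r = 0.3536a = 1.736 Å.
V_atoms = Z × (4/3)πr³ = 4 × (4/3)π × (1.736)³ = 87.7 Å³.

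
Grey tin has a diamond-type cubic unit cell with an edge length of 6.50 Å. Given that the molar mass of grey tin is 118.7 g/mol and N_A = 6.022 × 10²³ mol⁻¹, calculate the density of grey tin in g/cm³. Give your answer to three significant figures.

5.74 g/cm³

A diamond cubic unit cell contains Z = 8 atoms.
Cell volume: a³ = (6.50 Å)³ = (6.500 × 10^-8 cm)³ = 2.746 × 10^-22 cm³.
ρ = Z·M/(N_A·a³) = 8 × 118.7 / (6.022 × 10²³ × 2.746 × 10^-22) = 5.742 g/cm³.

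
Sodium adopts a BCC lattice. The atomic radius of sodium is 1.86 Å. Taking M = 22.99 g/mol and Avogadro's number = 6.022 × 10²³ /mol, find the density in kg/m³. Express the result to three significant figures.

963 kg/m³

In a BCC lattice, atoms touch along the body diagonal, so √3·a = 4r, giving a = 4.295 Å = 4.295 × 10^-8 cm.
With Z = 2, ρ = Z·M/(N_A·a³) = 2 × 22.99 / (6.022 × 10²³ × 7.926 × 10^-23) = 0.9634 g/cm³ = 963 kg/m³.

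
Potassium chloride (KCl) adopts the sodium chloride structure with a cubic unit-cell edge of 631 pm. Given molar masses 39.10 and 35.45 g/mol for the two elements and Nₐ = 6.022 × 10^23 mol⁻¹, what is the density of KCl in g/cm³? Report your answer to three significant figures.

The sodium chloride structure contains Z = 4 formula units per cell; M(KCl) = 39.10 + 35.45 = 74.55 g/mol.
a³ = (6.310 × 10^-8 cm)³ = 2.512 × 10^-22 cm³.
ρ = 4 × 74.55 / (6.022 × 10²³ × 2.512 × 10^-22) = 1.971 g/cm³.

1.97 g/cm³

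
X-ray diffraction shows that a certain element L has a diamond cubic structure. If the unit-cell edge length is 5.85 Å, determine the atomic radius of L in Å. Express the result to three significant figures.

In a diamond cubic lattice, nearest neighbors lie along the body diagonal with √3·a = 8r.
r = √3·a/8 = 1.7321 × 5.85 / 8 = 1.27 Å.

1.27 Å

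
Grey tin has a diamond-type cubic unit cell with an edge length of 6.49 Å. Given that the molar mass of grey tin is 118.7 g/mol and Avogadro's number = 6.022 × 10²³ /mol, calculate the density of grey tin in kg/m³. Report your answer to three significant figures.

A diamond cubic unit cell contains Z = 8 atoms.
Cell volume: a³ = (6.49 Å)³ = (6.490 × 10^-8 cm)³ = 2.734 × 10^-22 cm³.
ρ = Z·M/(N_A·a³) = 8 × 118.7 / (6.022 × 10²³ × 2.734 × 10^-22) = 5.769 g/cm³ = 5770 kg/m³.

5770 kg/m³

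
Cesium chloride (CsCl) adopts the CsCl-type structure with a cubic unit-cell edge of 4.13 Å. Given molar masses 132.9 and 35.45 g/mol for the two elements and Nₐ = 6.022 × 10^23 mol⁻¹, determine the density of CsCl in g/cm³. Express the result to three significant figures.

3.97 g/cm³

The CsCl-type structure contains Z = 1 formula unit per cell; M(CsCl) = 132.9 + 35.45 = 168.35 g/mol.
a³ = (4.130 × 10^-8 cm)³ = 7.044 × 10^-23 cm³.
ρ = 1 × 168.35 / (6.022 × 10²³ × 7.044 × 10^-23) = 3.968 g/cm³.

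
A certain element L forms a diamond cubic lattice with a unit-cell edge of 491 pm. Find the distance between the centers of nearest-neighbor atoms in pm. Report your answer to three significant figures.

213 pm

In a diamond cubic structure, nearest neighbors lie along the body diagonal with √3·a = 8r; the nearest-neighbor distance equals 2r = 0.4330·a.
d = 0.4330 × 491 = 213 pm.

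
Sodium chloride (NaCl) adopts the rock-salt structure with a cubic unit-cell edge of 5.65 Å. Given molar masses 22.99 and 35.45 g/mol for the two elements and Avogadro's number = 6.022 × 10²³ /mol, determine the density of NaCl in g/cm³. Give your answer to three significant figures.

The rock-salt structure contains Z = 4 formula units per cell; M(NaCl) = 22.99 + 35.45 = 58.44 g/mol.
a³ = (5.650 × 10^-8 cm)³ = 1.804 × 10^-22 cm³.
ρ = 4 × 58.44 / (6.022 × 10²³ × 1.804 × 10^-22) = 2.152 g/cm³.

2.15 g/cm³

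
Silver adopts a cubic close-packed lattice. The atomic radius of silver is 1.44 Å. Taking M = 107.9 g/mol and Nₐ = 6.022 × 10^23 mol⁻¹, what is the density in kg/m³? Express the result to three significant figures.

10600 kg/m³

In an FCC lattice, atoms touch along the face diagonal, so √2·a = 4r, giving a = 4.073 Å = 4.073 × 10^-8 cm.
With Z = 4, ρ = Z·M/(N_A·a³) = 4 × 107.9 / (6.022 × 10²³ × 6.757 × 10^-23) = 10.61 g/cm³ = 10600 kg/m³.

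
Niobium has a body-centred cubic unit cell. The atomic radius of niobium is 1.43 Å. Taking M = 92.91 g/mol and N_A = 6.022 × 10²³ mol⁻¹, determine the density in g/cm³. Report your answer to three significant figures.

In a BCC lattice, atoms touch along the body diagonal, so √3·a = 4r, giving a = 3.302 Å = 3.302 × 10^-8 cm.
With Z = 2, ρ = Z·M/(N_A·a³) = 2 × 92.91 / (6.022 × 10²³ × 3.602 × 10^-23) = 8.567 g/cm³.

8.57 g/cm³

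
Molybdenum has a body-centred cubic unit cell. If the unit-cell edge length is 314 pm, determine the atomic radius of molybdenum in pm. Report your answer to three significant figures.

In a BCC lattice, atoms touch along the body diagonal, so √3·a = 4r.
r = √3·a/4 = 1.7321 × 314 / 4 = 136 pm.

136 pm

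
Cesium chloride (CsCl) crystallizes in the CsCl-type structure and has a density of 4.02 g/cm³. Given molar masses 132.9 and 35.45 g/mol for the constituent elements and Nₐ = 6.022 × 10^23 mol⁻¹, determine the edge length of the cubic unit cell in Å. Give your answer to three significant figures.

4.11 Å

M(CsCl) = 168.35 g/mol; Z = 1 formula unit per cell.
a³ = Z·M/(N_A·ρ) = 1 × 168.35 / (6.022 × 10²³ × 4.02) = 6.954 × 10^-23 cm³, so a = 4.112 × 10^-8 cm = 4.11 Å.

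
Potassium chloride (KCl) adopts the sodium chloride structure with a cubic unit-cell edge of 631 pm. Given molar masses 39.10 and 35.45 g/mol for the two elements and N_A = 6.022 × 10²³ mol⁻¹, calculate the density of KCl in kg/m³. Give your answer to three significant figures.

The sodium chloride structure contains Z = 4 formula units per cell; M(KCl) = 39.10 + 35.45 = 74.55 g/mol.
a³ = (6.310 × 10^-8 cm)³ = 2.512 × 10^-22 cm³.
ρ = 4 × 74.55 / (6.022 × 10²³ × 2.512 × 10^-22) = 1.971 g/cm³ = 1970 kg/m³.

1970 kg/m³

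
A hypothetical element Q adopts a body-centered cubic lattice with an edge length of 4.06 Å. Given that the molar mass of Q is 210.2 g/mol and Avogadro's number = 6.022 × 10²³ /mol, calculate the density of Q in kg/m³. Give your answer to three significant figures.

A BCC unit cell contains Z = 2 atoms.
Cell volume: a³ = (4.06 Å)³ = (4.060 × 10^-8 cm)³ = 6.692 × 10^-23 cm³.
ρ = Z·M/(N_A·a³) = 2 × 210.2 / (6.022 × 10²³ × 6.692 × 10^-23) = 10.43 g/cm³ = 10400 kg/m³.

10400 kg/m³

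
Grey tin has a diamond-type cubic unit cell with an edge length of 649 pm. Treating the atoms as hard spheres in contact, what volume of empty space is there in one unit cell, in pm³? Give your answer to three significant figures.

In a diamond cubic lattice nearest neighbors lie along the body diagonal with √3·a = 8r, so r = 0.2165a = 140.5 pm.
V_cell = a³ = 2.734 × 10^8 pm³; V_atoms = 8 × (4/3)πr³ = 9.297 × 10^7 pm³.
Empty space = 2.734 × 10^8 − 9.297 × 10^7 = 1.80 × 10^8 pm³.

1.80 × 10^8 pm³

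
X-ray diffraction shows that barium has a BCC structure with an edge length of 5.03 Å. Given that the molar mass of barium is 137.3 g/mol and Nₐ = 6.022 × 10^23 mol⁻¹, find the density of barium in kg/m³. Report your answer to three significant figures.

3580 kg/m³

A BCC unit cell contains Z = 2 atoms.
Cell volume: a³ = (5.03 Å)³ = (5.030 × 10^-8 cm)³ = 1.273 × 10^-22 cm³.
ρ = Z·M/(N_A·a³) = 2 × 137.3 / (6.022 × 10²³ × 1.273 × 10^-22) = 3.583 g/cm³ = 3580 kg/m³.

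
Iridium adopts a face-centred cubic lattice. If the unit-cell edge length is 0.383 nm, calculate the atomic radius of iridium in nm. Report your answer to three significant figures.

0.135 nm

In an FCC lattice, atoms touch along the face diagonal, so √2·a = 4r.
r = √2·a/4 = 1.4142 × 0.383 / 4 = 0.135 nm.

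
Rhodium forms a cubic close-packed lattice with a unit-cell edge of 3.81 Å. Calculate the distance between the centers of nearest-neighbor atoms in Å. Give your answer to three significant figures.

2.69 Å

In an FCC structure, atoms touch along the face diagonal, so √2·a = 4r; the nearest-neighbor distance equals 2r = 0.7071·a.
d = 0.7071 × 3.81 = 2.69 Å.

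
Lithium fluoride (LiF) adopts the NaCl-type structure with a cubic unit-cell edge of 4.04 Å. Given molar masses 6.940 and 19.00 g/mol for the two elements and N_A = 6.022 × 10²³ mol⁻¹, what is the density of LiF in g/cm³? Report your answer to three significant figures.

The NaCl-type structure contains Z = 4 formula units per cell; M(LiF) = 6.940 + 19.00 = 25.94 g/mol.
a³ = (4.040 × 10^-8 cm)³ = 6.594 × 10^-23 cm³.
ρ = 4 × 25.94 / (6.022 × 10²³ × 6.594 × 10^-23) = 2.613 g/cm³.

2.61 g/cm³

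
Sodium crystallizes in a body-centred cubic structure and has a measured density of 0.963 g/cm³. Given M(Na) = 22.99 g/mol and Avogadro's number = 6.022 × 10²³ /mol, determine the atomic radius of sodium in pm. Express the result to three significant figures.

186 pm

For a BCC cell (Z = 2), a³ = Z·M/(N_A·ρ) = 2 × 22.99 / (6.022 × 10²³ × 0.9630) = 7.929 × 10^-23 cm³, so a = 4.296 × 10^-8 cm = 429.6 pm.
Atoms touch along the body diagonal, so √3·a = 4r, so r = 0.4330 × a = 186 pm.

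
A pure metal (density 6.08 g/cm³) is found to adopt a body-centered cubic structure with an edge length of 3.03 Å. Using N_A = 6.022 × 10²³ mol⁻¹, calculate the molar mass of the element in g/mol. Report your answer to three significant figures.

50.9 g/mol

A BCC cell has Z = 2 atoms; a = 3.030 × 10^-8 cm.
M = ρ·N_A·a³/Z = 6.08 × 6.022 × 10²³ × 2.782 × 10^-23 / 2 = 50.9 g/mol.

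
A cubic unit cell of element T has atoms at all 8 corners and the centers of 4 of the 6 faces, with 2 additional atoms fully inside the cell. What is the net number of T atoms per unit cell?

Corner atoms are shared by 8 cells (1/8 each), face atoms by 2 (1/2 each), interior atoms are unshared.
Net atoms = 8 × 1/8 + 4 × 1/2 + 2 = 1 + 2 + 2 = 5.

5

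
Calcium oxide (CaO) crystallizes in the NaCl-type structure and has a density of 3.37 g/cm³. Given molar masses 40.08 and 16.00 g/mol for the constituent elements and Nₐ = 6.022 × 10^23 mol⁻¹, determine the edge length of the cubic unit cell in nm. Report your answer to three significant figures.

0.480 nm

M(CaO) = 56.08 g/mol; Z = 4 formula units per cell.
a³ = Z·M/(N_A·ρ) = 4 × 56.08 / (6.022 × 10²³ × 3.37) = 1.105 × 10^-22 cm³, so a = 4.799 × 10^-8 cm = 0.480 nm.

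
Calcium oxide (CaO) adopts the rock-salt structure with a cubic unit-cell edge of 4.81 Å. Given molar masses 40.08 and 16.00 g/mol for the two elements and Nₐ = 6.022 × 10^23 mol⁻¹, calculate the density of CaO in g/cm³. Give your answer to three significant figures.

The rock-salt structure contains Z = 4 formula units per cell; M(CaO) = 40.08 + 16.00 = 56.08 g/mol.
a³ = (4.810 × 10^-8 cm)³ = 1.113 × 10^-22 cm³.
ρ = 4 × 56.08 / (6.022 × 10²³ × 1.113 × 10^-22) = 3.347 g/cm³.

3.35 g/cm³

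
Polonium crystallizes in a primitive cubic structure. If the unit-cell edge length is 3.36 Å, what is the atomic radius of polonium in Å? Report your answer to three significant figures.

In a simple cubic lattice, atoms touch along the cell edge, so a = 2r.
r = a/2 = 3.36/2 = 1.68 Å.

1.68 Å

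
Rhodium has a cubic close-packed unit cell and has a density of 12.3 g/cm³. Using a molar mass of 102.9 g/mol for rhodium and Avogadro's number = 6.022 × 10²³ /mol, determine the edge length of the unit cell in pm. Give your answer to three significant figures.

With Z = 4 atoms per FCC cell, a³ = Z·M/(N_A·ρ) = 4 × 102.9 / (6.022 × 10²³ × 12.30 g/cm³) = 5.557 × 10^-23 cm³.
a = (5.557 × 10^-23)^(1/3) = 3.816 × 10^-8 cm = 382 pm.

382 pm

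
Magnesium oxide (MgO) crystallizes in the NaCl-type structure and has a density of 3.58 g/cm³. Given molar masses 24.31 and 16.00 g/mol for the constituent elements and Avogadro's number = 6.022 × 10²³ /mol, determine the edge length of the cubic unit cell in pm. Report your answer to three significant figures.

M(MgO) = 40.31 g/mol; Z = 4 formula units per cell.
a³ = Z·M/(N_A·ρ) = 4 × 40.31 / (6.022 × 10²³ × 3.58) = 7.479 × 10^-23 cm³, so a = 4.213 × 10^-8 cm = 421 pm.

421 pm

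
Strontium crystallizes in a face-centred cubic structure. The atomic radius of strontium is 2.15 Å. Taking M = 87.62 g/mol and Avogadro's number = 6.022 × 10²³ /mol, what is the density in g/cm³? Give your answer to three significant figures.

In an FCC lattice, atoms touch along the face diagonal, so √2·a = 4r, giving a = 6.081 Å = 6.081 × 10^-8 cm.
With Z = 4, ρ = Z·M/(N_A·a³) = 4 × 87.62 / (6.022 × 10²³ × 2.249 × 10^-22) = 2.588 g/cm³.

2.59 g/cm³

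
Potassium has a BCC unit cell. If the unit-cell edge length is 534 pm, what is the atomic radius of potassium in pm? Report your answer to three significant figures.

231 pm

In a BCC lattice, atoms touch along the body diagonal, so √3·a = 4r.
r = √3·a/4 = 1.7321 × 534 / 4 = 231 pm.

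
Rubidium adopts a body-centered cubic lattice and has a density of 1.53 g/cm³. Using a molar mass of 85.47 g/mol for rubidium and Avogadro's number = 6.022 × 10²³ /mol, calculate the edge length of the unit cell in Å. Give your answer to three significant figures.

With Z = 2 atoms per BCC cell, a³ = Z·M/(N_A·ρ) = 2 × 85.47 / (6.022 × 10²³ × 1.530 g/cm³) = 1.855 × 10^-22 cm³.
a = (1.855 × 10^-22)^(1/3) = 5.703 × 10^-8 cm = 5.70 Å.

5.70 Å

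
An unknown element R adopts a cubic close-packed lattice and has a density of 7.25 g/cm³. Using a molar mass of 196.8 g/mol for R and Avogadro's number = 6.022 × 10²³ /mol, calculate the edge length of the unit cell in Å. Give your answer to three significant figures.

5.65 Å

With Z = 4 atoms per FCC cell, a³ = Z·M/(N_A·ρ) = 4 × 196.8 / (6.022 × 10²³ × 7.250 g/cm³) = 1.803 × 10^-22 cm³.
a = (1.803 × 10^-22)^(1/3) = 5.649 × 10^-8 cm = 5.65 Å.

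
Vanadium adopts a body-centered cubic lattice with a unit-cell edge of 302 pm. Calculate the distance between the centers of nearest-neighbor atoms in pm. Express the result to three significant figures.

In a BCC structure, atoms touch along the body diagonal, so √3·a = 4r; the nearest-neighbor distance equals 2r = 0.8660·a.
d = 0.8660 × 302 = 262 pm.

262 pm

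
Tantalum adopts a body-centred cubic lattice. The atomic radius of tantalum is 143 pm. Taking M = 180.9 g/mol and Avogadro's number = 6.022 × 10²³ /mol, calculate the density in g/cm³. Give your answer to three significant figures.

16.7 g/cm³

In a BCC lattice, atoms touch along the body diagonal, so √3·a = 4r, giving a = 330.2 pm = 3.302 × 10^-8 cm.
With Z = 2, ρ = Z·M/(N_A·a³) = 2 × 180.9 / (6.022 × 10²³ × 3.602 × 10^-23) = 16.68 g/cm³.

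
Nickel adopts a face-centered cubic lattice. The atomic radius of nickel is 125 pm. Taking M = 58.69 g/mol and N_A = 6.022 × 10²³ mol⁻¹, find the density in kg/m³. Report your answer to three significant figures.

8820 kg/m³

In an FCC lattice, atoms touch along the face diagonal, so √2·a = 4r, giving a = 353.6 pm = 3.536 × 10^-8 cm.
With Z = 4, ρ = Z·M/(N_A·a³) = 4 × 58.69 / (6.022 × 10²³ × 4.419 × 10^-23) = 8.821 g/cm³ = 8820 kg/m³.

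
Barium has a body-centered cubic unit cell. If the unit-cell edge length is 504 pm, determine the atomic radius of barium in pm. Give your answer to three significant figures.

218 pm

In a BCC lattice, atoms touch along the body diagonal, so √3·a = 4r.
r = √3·a/4 = 1.7321 × 504 / 4 = 218 pm.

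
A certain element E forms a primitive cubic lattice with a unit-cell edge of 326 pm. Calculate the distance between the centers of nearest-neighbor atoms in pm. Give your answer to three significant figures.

In a simple cubic structure, atoms touch along the cell edge, so a = 2r; the nearest-neighbor distance equals 2r = 1.000·a.
d = 1.000 × 326 = 326 pm.

326 pm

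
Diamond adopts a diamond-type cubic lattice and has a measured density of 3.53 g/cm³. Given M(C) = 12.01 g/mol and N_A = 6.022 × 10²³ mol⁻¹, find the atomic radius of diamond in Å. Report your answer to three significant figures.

For a diamond cubic cell (Z = 8), a³ = Z·M/(N_A·ρ) = 8 × 12.01 / (6.022 × 10²³ × 3.530) = 4.520 × 10^-23 cm³, so a = 3.562 × 10^-8 cm = 3.562 Å.
Nearest neighbors lie along the body diagonal with √3·a = 8r, so r = 0.2165 × a = 0.771 Å.

0.771 Å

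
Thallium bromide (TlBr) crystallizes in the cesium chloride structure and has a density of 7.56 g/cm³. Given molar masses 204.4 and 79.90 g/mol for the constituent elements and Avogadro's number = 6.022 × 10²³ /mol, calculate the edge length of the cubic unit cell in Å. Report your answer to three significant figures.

3.97 Å

M(TlBr) = 284.3 g/mol; Z = 1 formula unit per cell.
a³ = Z·M/(N_A·ρ) = 1 × 284.3 / (6.022 × 10²³ × 7.56) = 6.245 × 10^-23 cm³, so a = 3.967 × 10^-8 cm = 3.97 Å.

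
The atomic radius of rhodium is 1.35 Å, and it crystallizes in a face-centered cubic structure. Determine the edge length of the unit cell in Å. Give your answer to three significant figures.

3.82 Å

In an FCC lattice, atoms touch along the face diagonal, so √2·a = 4r.
a = 4r/√2 = 4 × 1.35 / 1.4142 = 3.82 Å.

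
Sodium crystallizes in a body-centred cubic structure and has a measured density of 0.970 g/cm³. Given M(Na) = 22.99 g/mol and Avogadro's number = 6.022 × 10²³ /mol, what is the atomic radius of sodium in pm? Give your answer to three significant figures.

186 pm

For a BCC cell (Z = 2), a³ = Z·M/(N_A·ρ) = 2 × 22.99 / (6.022 × 10²³ × 0.9700) = 7.871 × 10^-23 cm³, so a = 4.286 × 10^-8 cm = 428.6 pm.
Atoms touch along the body diagonal, so √3·a = 4r, so r = 0.4330 × a = 186 pm.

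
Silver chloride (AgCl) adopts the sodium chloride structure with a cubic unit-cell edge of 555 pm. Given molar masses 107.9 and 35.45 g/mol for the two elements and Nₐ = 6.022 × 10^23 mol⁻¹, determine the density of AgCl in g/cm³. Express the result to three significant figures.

5.57 g/cm³

The sodium chloride structure contains Z = 4 formula units per cell; M(AgCl) = 107.9 + 35.45 = 143.35 g/mol.
a³ = (5.550 × 10^-8 cm)³ = 1.710 × 10^-22 cm³.
ρ = 4 × 143.35 / (6.022 × 10²³ × 1.710 × 10^-22) = 5.570 g/cm³.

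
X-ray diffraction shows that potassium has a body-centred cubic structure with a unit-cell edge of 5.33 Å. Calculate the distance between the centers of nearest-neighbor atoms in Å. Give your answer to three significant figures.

In a BCC structure, atoms touch along the body diagonal, so √3·a = 4r; the nearest-neighbor distance equals 2r = 0.8660·a.
d = 0.8660 × 5.33 = 4.62 Å.

4.62 Å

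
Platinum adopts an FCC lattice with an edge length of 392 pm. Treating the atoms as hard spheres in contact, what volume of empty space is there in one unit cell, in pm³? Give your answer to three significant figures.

In an FCC lattice atoms touch along the face diagonal, so √2·a = 4r, so r = 0.3536a = 138.6 pm.
V_cell = a³ = 6.024 × 10^7 pm³; V_atoms = 4 × (4/3)πr³ = 4.460 × 10^7 pm³.
Empty space = 6.024 × 10^7 − 4.460 × 10^7 = 1.56 × 10^7 pm³.

1.56 × 10^7 pm³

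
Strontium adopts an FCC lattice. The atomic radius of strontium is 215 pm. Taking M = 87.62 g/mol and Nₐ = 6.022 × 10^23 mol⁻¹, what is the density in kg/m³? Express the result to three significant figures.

In an FCC lattice, atoms touch along the face diagonal, so √2·a = 4r, giving a = 608.1 pm = 6.081 × 10^-8 cm.
With Z = 4, ρ = Z·M/(N_A·a³) = 4 × 87.62 / (6.022 × 10²³ × 2.249 × 10^-22) = 2.588 g/cm³ = 2590 kg/m³.

2590 kg/m³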